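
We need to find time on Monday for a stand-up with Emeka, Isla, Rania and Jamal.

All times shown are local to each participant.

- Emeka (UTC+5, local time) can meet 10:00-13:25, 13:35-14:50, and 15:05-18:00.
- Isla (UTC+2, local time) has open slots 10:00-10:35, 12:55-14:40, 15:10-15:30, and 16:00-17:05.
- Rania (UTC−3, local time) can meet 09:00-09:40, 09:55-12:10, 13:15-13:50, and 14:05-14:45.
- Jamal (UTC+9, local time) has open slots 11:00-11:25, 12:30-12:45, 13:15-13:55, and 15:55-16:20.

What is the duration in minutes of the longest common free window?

Emeka → UTC: 05:00–08:25, 08:35–09:50, 10:05–13:00.
Isla → UTC: 08:00–08:35, 10:55–12:40, 13:10–13:30, 14:00–15:05.
Rania → UTC: 12:00–12:40, 12:55–15:10, 16:15–16:50, 17:05–17:45.
Jamal → UTC: 02:00–02:25, 03:30–03:45, 04:15–04:55, 06:55–07:20.
Emeka ∩ Isla: 08:00–08:25, 10:55–12:40.
Emeka ∩ Isla ∩ Rania: 12:00–12:40.
Emeka ∩ Isla ∩ Rania ∩ Jamal: (none).
No common window.

0 minutes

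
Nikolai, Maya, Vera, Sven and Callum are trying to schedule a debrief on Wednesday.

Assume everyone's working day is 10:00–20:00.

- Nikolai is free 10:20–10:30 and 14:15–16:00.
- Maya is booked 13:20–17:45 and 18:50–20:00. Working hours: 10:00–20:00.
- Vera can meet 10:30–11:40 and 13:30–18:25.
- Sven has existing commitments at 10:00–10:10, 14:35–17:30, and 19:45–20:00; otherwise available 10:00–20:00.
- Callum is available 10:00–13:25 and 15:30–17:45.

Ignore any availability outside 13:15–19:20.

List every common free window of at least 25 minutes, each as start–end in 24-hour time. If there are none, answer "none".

none

Maya free within 10:00–20:00: 10:00–13:20, 17:45–18:50.
Sven free within 10:00–20:00: 10:10–14:35, 17:30–19:45.
Nikolai ∩ Maya: 10:20–10:30.
Nikolai ∩ Maya ∩ Vera: (none).
Nikolai ∩ Maya ∩ Vera ∩ Sven: (none).
Nikolai ∩ Maya ∩ Vera ∩ Sven ∩ Callum: (none).
Restricted to 13:15–19:20: (none).
Windows ≥ 25 min: (none).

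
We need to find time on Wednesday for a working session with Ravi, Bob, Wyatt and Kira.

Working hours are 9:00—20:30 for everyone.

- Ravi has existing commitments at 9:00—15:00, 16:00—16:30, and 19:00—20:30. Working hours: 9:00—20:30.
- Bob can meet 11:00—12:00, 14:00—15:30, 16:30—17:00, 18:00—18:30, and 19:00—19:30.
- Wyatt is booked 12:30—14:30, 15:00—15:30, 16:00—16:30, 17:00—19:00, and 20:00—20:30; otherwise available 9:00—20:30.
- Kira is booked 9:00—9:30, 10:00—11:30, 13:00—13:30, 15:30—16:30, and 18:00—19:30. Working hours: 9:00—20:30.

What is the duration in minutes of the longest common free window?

Ravi free within 09:00–20:30: 15:00–16:00, 16:30–19:00.
Wyatt free within 09:00–20:30: 09:00–12:30, 14:30–15:00, 15:30–16:00, 16:30–17:00, 19:00–20:00.
Kira free within 09:00–20:30: 09:30–10:00, 11:30–13:00, 13:30–15:30, 16:30–18:00, 19:30–20:30.
Ravi ∩ Bob: 15:00–15:30, 16:30–17:00, 18:00–18:30.
Ravi ∩ Bob ∩ Wyatt: 16:30–17:00.
Ravi ∩ Bob ∩ Wyatt ∩ Kira: 16:30–17:00.
Single common window of 30 minutes.

30 minutes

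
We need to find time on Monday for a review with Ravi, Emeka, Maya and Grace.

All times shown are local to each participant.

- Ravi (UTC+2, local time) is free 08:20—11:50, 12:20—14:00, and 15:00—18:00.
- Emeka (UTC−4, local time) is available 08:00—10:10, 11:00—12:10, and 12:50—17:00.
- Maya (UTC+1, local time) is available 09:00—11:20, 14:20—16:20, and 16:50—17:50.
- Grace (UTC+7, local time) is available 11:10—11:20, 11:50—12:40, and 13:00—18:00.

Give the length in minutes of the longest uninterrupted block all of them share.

Ravi → UTC: 06:20–09:50, 10:20–12:00, 13:00–16:00.
Emeka → UTC: 12:00–14:10, 15:00–16:10, 16:50–21:00.
Maya → UTC: 08:00–10:20, 13:20–15:20, 15:50–16:50.
Grace → UTC: 04:10–04:20, 04:50–05:40, 06:00–11:00.
Ravi ∩ Emeka: 13:00–14:10, 15:00–16:00.
Ravi ∩ Emeka ∩ Maya: 13:20–14:10, 15:00–15:20, 15:50–16:00.
Ravi ∩ Emeka ∩ Maya ∩ Grace: (none).
No common window.

0 minutes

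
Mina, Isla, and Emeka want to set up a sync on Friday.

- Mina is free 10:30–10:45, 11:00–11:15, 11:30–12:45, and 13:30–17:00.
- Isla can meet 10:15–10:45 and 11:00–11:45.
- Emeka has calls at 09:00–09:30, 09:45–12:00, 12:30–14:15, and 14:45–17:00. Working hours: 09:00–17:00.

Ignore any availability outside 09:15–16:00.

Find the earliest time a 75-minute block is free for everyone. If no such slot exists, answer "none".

none

Emeka free within 09:00–17:00: 09:30–09:45, 12:00–12:30, 14:15–14:45.
Mina ∩ Isla: 10:30–10:45, 11:00–11:15, 11:30–11:45.
Mina ∩ Isla ∩ Emeka: (none).
Restricted to 09:15–16:00: (none).
Windows ≥ 75 min: (none).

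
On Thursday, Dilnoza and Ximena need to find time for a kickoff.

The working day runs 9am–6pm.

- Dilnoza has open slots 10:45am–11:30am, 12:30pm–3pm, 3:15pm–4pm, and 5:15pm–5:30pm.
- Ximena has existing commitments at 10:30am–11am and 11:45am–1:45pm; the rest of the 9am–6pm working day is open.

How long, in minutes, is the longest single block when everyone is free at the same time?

Ximena free within 09:00–18:00: 09:00–10:30, 11:00–11:45, 13:45–18:00.
Dilnoza ∩ Ximena: 11:00–11:30, 13:45–15:00, 15:15–16:00, 17:15–17:30.
Common window lengths: 30, 75, 45, 15 min; longest is 75.

75 minutes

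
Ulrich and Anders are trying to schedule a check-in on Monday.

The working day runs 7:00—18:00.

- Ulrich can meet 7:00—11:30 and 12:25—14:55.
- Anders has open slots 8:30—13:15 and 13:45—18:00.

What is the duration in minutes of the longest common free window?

Ulrich ∩ Anders: 08:30–11:30, 12:25–13:15, 13:45–14:55.
Common window lengths: 180, 50, 70 min; longest is 180.

180 minutes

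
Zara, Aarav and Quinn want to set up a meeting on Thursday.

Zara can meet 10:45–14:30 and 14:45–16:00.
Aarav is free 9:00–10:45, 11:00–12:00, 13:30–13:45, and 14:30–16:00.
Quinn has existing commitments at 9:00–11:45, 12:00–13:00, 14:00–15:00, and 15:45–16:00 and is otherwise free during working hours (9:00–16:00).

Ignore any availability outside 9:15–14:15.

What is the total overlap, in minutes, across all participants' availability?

30 minutes

Quinn free within 09:00–16:00: 11:45–12:00, 13:00–14:00, 15:00–15:45.
Zara ∩ Aarav: 11:00–12:00, 13:30–13:45, 14:45–16:00.
Zara ∩ Aarav ∩ Quinn: 11:45–12:00, 13:30–13:45, 15:00–15:45.
Restricted to 09:15–14:15: 11:45–12:00, 13:30–13:45.
Total common minutes: 15 + 15 = 30.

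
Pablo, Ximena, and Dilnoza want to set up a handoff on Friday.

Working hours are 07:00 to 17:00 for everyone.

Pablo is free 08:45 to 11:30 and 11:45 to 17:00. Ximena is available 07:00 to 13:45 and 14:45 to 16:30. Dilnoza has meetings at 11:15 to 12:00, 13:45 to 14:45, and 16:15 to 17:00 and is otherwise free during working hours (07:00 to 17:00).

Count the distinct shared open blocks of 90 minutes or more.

3

Dilnoza free within 07:00–17:00: 07:00–11:15, 12:00–13:45, 14:45–16:15.
Pablo ∩ Ximena: 08:45–11:30, 11:45–13:45, 14:45–16:30.
Pablo ∩ Ximena ∩ Dilnoza: 08:45–11:15, 12:00–13:45, 14:45–16:15.
Windows ≥ 90 min: 08:45–11:15, 12:00–13:45, 14:45–16:15.
That's 3 windows.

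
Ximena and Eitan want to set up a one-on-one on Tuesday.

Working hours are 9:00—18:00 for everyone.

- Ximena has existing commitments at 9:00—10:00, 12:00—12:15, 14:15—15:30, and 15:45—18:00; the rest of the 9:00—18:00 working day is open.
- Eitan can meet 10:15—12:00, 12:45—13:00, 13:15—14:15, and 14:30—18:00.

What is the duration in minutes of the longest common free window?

Ximena free within 09:00–18:00: 10:00–12:00, 12:15–14:15, 15:30–15:45.
Ximena ∩ Eitan: 10:15–12:00, 12:45–13:00, 13:15–14:15, 15:30–15:45.
Common window lengths: 105, 15, 60, 15 min; longest is 105.

105 minutes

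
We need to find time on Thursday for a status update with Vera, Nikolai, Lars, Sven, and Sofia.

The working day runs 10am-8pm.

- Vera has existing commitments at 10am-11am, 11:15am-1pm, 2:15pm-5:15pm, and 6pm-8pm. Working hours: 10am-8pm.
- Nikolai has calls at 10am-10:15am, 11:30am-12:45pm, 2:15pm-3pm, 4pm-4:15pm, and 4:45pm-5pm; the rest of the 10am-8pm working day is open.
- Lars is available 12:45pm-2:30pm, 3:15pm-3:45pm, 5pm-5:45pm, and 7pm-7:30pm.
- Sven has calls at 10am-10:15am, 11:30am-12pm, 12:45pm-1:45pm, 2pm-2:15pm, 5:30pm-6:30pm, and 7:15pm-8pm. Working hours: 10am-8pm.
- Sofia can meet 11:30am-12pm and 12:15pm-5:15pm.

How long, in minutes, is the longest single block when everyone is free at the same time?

Vera free within 10:00–20:00: 11:00–11:15, 13:00–14:15, 17:15–18:00.
Nikolai free within 10:00–20:00: 10:15–11:30, 12:45–14:15, 15:00–16:00, 16:15–16:45, 17:00–20:00.
Sven free within 10:00–20:00: 10:15–11:30, 12:00–12:45, 13:45–14:00, 14:15–17:30, 18:30–19:15.
Vera ∩ Nikolai: 11:00–11:15, 13:00–14:15, 17:15–18:00.
Vera ∩ Nikolai ∩ Lars: 13:00–14:15, 17:15–17:45.
Vera ∩ Nikolai ∩ Lars ∩ Sven: 13:45–14:00, 17:15–17:30.
Vera ∩ Nikolai ∩ Lars ∩ Sven ∩ Sofia: 13:45–14:00.
Single common window of 15 minutes.

15 minutes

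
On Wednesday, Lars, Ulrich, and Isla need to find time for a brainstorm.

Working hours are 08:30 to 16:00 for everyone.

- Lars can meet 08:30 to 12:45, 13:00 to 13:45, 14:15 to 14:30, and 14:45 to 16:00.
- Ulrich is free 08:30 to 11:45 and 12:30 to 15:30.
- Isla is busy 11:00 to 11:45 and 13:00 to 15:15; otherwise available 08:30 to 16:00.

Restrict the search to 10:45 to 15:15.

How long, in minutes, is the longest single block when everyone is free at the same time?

Isla free within 08:30–16:00: 08:30–11:00, 11:45–13:00, 15:15–16:00.
Lars ∩ Ulrich: 08:30–11:45, 12:30–12:45, 13:00–13:45, 14:15–14:30, 14:45–15:30.
Lars ∩ Ulrich ∩ Isla: 08:30–11:00, 12:30–12:45, 15:15–15:30.
Restricted to 10:45–15:15: 10:45–11:00, 12:30–12:45.
Common window lengths: 15, 15 min; longest is 15.

15 minutes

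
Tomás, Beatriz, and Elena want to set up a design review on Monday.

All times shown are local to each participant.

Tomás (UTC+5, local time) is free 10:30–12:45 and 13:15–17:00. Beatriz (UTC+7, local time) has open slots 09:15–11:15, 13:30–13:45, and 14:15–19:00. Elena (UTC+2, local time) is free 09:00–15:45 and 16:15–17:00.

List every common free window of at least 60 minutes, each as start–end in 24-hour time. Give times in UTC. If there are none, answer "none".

Tomás → UTC: 05:30–07:45, 08:15–12:00.
Beatriz → UTC: 02:15–04:15, 06:30–06:45, 07:15–12:00.
Elena → UTC: 07:00–13:45, 14:15–15:00.
Tomás ∩ Beatriz: 06:30–06:45, 07:15–07:45, 08:15–12:00.
Tomás ∩ Beatriz ∩ Elena: 07:15–07:45, 08:15–12:00.
Windows ≥ 60 min: 08:15–12:00.

08:15–12:00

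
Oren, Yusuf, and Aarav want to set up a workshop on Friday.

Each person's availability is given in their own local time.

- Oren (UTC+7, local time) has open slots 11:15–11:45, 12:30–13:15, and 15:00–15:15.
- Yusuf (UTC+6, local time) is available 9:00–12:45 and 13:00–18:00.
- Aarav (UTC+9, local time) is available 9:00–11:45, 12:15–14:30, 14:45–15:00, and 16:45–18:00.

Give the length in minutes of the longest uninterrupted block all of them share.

30 minutes

Oren → UTC: 04:15–04:45, 05:30–06:15, 08:00–08:15.
Yusuf → UTC: 03:00–06:45, 07:00–12:00.
Aarav → UTC: 00:00–02:45, 03:15–05:30, 05:45–06:00, 07:45–09:00.
Oren ∩ Yusuf: 04:15–04:45, 05:30–06:15, 08:00–08:15.
Oren ∩ Yusuf ∩ Aarav: 04:15–04:45, 05:45–06:00, 08:00–08:15.
Common window lengths: 30, 15, 15 min; longest is 30.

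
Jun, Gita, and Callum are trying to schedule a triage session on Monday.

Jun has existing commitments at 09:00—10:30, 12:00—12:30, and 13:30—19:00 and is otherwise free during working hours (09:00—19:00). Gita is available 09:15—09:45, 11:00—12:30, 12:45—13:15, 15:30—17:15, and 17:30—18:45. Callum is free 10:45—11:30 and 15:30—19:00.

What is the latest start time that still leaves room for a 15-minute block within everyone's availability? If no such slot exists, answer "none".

Jun free within 09:00–19:00: 10:30–12:00, 12:30–13:30.
Jun ∩ Gita: 11:00–12:00, 12:45–13:15.
Jun ∩ Gita ∩ Callum: 11:00–11:30.
Windows ≥ 15 min: 11:00–11:30.
Latest start in the last window 11:00–11:30 is 11:30 − 15 min = 11:15.

11:15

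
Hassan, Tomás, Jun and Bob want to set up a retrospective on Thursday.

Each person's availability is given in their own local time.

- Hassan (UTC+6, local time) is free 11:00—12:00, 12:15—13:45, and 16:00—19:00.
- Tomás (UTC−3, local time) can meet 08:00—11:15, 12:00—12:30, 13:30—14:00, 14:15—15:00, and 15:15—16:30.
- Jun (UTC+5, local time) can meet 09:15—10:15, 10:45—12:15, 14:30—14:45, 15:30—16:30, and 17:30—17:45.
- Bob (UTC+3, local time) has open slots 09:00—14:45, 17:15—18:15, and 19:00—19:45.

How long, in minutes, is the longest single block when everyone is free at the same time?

30 minutes

Hassan → UTC: 05:00–06:00, 06:15–07:45, 10:00–13:00.
Tomás → UTC: 11:00–14:15, 15:00–15:30, 16:30–17:00, 17:15–18:00, 18:15–19:30.
Jun → UTC: 04:15–05:15, 05:45–07:15, 09:30–09:45, 10:30–11:30, 12:30–12:45.
Bob → UTC: 06:00–11:45, 14:15–15:15, 16:00–16:45.
Hassan ∩ Tomás: 11:00–13:00.
Hassan ∩ Tomás ∩ Jun: 11:00–11:30, 12:30–12:45.
Hassan ∩ Tomás ∩ Jun ∩ Bob: 11:00–11:30.
Single common window of 30 minutes.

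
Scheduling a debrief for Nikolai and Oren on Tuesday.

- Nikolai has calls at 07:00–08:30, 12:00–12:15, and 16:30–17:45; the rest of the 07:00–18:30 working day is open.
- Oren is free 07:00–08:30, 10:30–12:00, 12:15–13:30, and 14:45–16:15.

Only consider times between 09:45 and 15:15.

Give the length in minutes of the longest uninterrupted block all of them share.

Nikolai free within 07:00–18:30: 08:30–12:00, 12:15–16:30, 17:45–18:30.
Nikolai ∩ Oren: 10:30–12:00, 12:15–13:30, 14:45–16:15.
Restricted to 09:45–15:15: 10:30–12:00, 12:15–13:30, 14:45–15:15.
Common window lengths: 90, 75, 30 min; longest is 90.

90 minutes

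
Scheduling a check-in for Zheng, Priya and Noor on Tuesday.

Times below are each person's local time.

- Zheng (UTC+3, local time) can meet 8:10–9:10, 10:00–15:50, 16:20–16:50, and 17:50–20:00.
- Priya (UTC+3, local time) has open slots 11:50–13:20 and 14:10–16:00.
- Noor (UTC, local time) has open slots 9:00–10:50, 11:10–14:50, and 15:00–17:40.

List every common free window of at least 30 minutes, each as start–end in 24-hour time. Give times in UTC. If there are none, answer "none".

Zheng → UTC: 05:10–06:10, 07:00–12:50, 13:20–13:50, 14:50–17:00.
Priya → UTC: 08:50–10:20, 11:10–13:00.
Noor → UTC: 09:00–10:50, 11:10–14:50, 15:00–17:40.
Zheng ∩ Priya: 08:50–10:20, 11:10–12:50.
Zheng ∩ Priya ∩ Noor: 09:00–10:20, 11:10–12:50.
Windows ≥ 30 min: 09:00–10:20, 11:10–12:50.

09:00–10:20, 11:10–12:50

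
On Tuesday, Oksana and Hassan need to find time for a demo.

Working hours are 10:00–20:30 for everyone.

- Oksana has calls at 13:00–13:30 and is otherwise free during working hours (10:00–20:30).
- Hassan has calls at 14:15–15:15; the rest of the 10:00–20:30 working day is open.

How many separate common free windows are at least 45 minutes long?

Oksana free within 10:00–20:30: 10:00–13:00, 13:30–20:30.
Hassan free within 10:00–20:30: 10:00–14:15, 15:15–20:30.
Oksana ∩ Hassan: 10:00–13:00, 13:30–14:15, 15:15–20:30.
Windows ≥ 45 min: 10:00–13:00, 13:30–14:15, 15:15–20:30.
That's 3 windows.

3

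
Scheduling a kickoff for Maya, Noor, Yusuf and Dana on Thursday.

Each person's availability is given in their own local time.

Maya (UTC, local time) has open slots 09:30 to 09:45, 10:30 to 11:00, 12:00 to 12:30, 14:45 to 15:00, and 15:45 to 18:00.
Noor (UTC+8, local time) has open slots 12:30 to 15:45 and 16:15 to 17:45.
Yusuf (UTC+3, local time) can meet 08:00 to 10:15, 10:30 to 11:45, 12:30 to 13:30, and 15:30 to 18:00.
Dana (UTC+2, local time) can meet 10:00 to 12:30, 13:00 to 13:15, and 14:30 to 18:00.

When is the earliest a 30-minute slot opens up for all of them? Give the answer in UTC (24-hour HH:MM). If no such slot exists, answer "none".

none

Maya → UTC: 09:30–09:45, 10:30–11:00, 12:00–12:30, 14:45–15:00, 15:45–18:00.
Noor → UTC: 04:30–07:45, 08:15–09:45.
Yusuf → UTC: 05:00–07:15, 07:30–08:45, 09:30–10:30, 12:30–15:00.
Dana → UTC: 08:00–10:30, 11:00–11:15, 12:30–16:00.
Maya ∩ Noor: 09:30–09:45.
Maya ∩ Noor ∩ Yusuf: 09:30–09:45.
Maya ∩ Noor ∩ Yusuf ∩ Dana: 09:30–09:45.
Windows ≥ 30 min: (none).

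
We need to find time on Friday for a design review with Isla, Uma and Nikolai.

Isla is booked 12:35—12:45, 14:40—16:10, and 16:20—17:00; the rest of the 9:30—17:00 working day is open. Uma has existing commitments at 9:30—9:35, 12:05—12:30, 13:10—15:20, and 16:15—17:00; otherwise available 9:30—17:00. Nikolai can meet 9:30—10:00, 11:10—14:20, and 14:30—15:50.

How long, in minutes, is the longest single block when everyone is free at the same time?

55 minutes

Isla free within 09:30–17:00: 09:30–12:35, 12:45–14:40, 16:10–16:20.
Uma free within 09:30–17:00: 09:35–12:05, 12:30–13:10, 15:20–16:15.
Isla ∩ Uma: 09:35–12:05, 12:30–12:35, 12:45–13:10, 16:10–16:15.
Isla ∩ Uma ∩ Nikolai: 09:35–10:00, 11:10–12:05, 12:30–12:35, 12:45–13:10.
Common window lengths: 25, 55, 5, 25 min; longest is 55.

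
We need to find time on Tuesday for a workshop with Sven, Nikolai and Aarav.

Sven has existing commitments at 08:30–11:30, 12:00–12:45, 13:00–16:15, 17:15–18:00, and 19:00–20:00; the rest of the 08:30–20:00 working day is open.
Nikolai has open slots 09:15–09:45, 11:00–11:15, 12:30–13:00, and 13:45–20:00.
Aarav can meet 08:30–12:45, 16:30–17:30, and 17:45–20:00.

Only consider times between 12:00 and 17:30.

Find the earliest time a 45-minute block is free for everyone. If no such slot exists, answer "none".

16:30

Sven free within 08:30–20:00: 11:30–12:00, 12:45–13:00, 16:15–17:15, 18:00–19:00.
Sven ∩ Nikolai: 12:45–13:00, 16:15–17:15, 18:00–19:00.
Sven ∩ Nikolai ∩ Aarav: 16:30–17:15, 18:00–19:00.
Restricted to 12:00–17:30: 16:30–17:15.
Windows ≥ 45 min: 16:30–17:15.
Earliest such window starts at 16:30.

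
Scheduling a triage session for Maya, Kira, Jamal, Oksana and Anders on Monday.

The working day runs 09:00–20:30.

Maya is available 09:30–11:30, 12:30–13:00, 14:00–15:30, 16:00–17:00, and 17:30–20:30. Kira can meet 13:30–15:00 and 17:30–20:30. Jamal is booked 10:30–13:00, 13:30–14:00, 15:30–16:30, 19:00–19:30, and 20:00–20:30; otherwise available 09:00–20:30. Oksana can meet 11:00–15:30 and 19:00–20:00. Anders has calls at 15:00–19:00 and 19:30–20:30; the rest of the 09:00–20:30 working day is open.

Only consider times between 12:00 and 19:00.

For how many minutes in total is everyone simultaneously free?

Jamal free within 09:00–20:30: 09:00–10:30, 13:00–13:30, 14:00–15:30, 16:30–19:00, 19:30–20:00.
Anders free within 09:00–20:30: 09:00–15:00, 19:00–19:30.
Maya ∩ Kira: 14:00–15:00, 17:30–20:30.
Maya ∩ Kira ∩ Jamal: 14:00–15:00, 17:30–19:00, 19:30–20:00.
Maya ∩ Kira ∩ Jamal ∩ Oksana: 14:00–15:00, 19:30–20:00.
Maya ∩ Kira ∩ Jamal ∩ Oksana ∩ Anders: 14:00–15:00.
Restricted to 12:00–19:00: 14:00–15:00.
Total common minutes: 60.

60 minutes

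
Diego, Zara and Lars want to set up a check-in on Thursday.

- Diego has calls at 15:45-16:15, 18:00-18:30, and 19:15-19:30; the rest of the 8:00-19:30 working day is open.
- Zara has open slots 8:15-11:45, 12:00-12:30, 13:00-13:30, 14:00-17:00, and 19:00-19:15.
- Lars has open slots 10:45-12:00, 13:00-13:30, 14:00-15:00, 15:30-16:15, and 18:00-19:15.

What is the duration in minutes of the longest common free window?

Diego free within 08:00–19:30: 08:00–15:45, 16:15–18:00, 18:30–19:15.
Diego ∩ Zara: 08:15–11:45, 12:00–12:30, 13:00–13:30, 14:00–15:45, 16:15–17:00, 19:00–19:15.
Diego ∩ Zara ∩ Lars: 10:45–11:45, 13:00–13:30, 14:00–15:00, 15:30–15:45, 19:00–19:15.
Common window lengths: 60, 30, 60, 15, 15 min; longest is 60.

60 minutes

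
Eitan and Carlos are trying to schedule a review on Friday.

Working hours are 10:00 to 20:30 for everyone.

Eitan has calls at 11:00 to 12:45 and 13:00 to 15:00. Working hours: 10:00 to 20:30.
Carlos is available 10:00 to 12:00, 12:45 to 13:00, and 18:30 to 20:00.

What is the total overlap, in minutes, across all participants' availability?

Eitan free within 10:00–20:30: 10:00–11:00, 12:45–13:00, 15:00–20:30.
Eitan ∩ Carlos: 10:00–11:00, 12:45–13:00, 18:30–20:00.
Total common minutes: 60 + 15 + 90 = 165.

165 minutes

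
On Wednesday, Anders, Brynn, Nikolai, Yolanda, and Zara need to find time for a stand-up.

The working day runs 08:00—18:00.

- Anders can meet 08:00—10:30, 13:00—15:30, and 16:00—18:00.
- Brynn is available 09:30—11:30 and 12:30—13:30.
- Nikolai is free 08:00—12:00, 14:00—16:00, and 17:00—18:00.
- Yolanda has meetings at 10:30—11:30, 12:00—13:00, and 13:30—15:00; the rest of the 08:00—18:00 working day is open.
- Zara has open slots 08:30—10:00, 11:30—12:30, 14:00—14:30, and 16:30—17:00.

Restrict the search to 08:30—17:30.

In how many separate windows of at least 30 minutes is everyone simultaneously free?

1

Yolanda free within 08:00–18:00: 08:00–10:30, 11:30–12:00, 13:00–13:30, 15:00–18:00.
Anders ∩ Brynn: 09:30–10:30, 13:00–13:30.
Anders ∩ Brynn ∩ Nikolai: 09:30–10:30.
Anders ∩ Brynn ∩ Nikolai ∩ Yolanda: 09:30–10:30.
Anders ∩ Brynn ∩ Nikolai ∩ Yolanda ∩ Zara: 09:30–10:00.
Restricted to 08:30–17:30: 09:30–10:00.
Windows ≥ 30 min: 09:30–10:00.
That's 1 window.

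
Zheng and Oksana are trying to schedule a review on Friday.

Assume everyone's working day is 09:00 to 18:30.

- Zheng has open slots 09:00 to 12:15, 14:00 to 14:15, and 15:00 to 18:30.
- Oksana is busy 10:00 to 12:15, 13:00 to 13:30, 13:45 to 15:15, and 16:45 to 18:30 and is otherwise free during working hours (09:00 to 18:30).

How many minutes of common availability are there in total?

150 minutes

Oksana free within 09:00–18:30: 09:00–10:00, 12:15–13:00, 13:30–13:45, 15:15–16:45.
Zheng ∩ Oksana: 09:00–10:00, 15:15–16:45.
Total common minutes: 60 + 90 = 150.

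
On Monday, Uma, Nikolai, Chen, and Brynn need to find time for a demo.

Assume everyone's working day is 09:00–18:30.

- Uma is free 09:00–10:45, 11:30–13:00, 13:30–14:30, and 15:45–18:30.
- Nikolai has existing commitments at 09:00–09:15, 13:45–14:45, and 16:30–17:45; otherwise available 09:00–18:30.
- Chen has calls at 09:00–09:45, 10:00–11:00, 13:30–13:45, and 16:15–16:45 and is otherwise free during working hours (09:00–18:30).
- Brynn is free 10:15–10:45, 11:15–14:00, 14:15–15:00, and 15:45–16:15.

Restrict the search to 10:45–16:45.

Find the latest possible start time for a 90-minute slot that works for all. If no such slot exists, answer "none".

11:30

Nikolai free within 09:00–18:30: 09:15–13:45, 14:45–16:30, 17:45–18:30.
Chen free within 09:00–18:30: 09:45–10:00, 11:00–13:30, 13:45–16:15, 16:45–18:30.
Uma ∩ Nikolai: 09:15–10:45, 11:30–13:00, 13:30–13:45, 15:45–16:30, 17:45–18:30.
Uma ∩ Nikolai ∩ Chen: 09:45–10:00, 11:30–13:00, 15:45–16:15, 17:45–18:30.
Uma ∩ Nikolai ∩ Chen ∩ Brynn: 11:30–13:00, 15:45–16:15.
Restricted to 10:45–16:45: 11:30–13:00, 15:45–16:15.
Windows ≥ 90 min: 11:30–13:00.
Latest start in the last window 11:30–13:00 is 13:00 − 90 min = 11:30.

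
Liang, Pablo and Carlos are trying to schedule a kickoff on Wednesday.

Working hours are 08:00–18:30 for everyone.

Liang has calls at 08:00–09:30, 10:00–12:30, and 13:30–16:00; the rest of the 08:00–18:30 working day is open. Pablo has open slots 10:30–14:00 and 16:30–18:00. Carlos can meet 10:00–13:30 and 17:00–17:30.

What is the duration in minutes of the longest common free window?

60 minutes

Liang free within 08:00–18:30: 09:30–10:00, 12:30–13:30, 16:00–18:30.
Liang ∩ Pablo: 12:30–13:30, 16:30–18:00.
Liang ∩ Pablo ∩ Carlos: 12:30–13:30, 17:00–17:30.
Common window lengths: 60, 30 min; longest is 60.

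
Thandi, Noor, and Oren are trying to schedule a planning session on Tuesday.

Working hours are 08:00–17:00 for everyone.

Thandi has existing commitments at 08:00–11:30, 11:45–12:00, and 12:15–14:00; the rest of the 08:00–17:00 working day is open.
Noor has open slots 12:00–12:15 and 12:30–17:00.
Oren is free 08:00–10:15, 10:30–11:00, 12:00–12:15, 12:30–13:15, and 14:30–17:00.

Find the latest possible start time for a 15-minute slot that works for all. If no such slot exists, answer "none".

Thandi free within 08:00–17:00: 11:30–11:45, 12:00–12:15, 14:00–17:00.
Thandi ∩ Noor: 12:00–12:15, 14:00–17:00.
Thandi ∩ Noor ∩ Oren: 12:00–12:15, 14:30–17:00.
Windows ≥ 15 min: 12:00–12:15, 14:30–17:00.
Latest start in the last window 14:30–17:00 is 17:00 − 15 min = 16:45.

16:45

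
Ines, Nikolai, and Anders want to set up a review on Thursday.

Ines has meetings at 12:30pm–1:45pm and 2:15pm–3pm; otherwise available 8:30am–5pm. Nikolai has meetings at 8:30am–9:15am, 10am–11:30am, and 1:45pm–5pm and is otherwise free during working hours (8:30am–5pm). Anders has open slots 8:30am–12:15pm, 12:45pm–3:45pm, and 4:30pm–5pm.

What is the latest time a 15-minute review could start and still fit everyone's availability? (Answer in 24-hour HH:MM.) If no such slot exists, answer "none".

Ines free within 08:30–17:00: 08:30–12:30, 13:45–14:15, 15:00–17:00.
Nikolai free within 08:30–17:00: 09:15–10:00, 11:30–13:45.
Ines ∩ Nikolai: 09:15–10:00, 11:30–12:30.
Ines ∩ Nikolai ∩ Anders: 09:15–10:00, 11:30–12:15.
Windows ≥ 15 min: 09:15–10:00, 11:30–12:15.
Latest start in the last window 11:30–12:15 is 12:15 − 15 min = 12:00.

12:00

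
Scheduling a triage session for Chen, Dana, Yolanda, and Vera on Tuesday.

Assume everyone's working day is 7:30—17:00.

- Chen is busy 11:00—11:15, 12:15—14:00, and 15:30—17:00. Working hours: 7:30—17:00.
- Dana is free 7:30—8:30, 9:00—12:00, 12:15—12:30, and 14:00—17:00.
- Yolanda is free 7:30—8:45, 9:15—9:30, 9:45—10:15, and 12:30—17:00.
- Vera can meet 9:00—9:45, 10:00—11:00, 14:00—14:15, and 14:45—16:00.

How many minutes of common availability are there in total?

Chen free within 07:30–17:00: 07:30–11:00, 11:15–12:15, 14:00–15:30.
Chen ∩ Dana: 07:30–08:30, 09:00–11:00, 11:15–12:00, 14:00–15:30.
Chen ∩ Dana ∩ Yolanda: 07:30–08:30, 09:15–09:30, 09:45–10:15, 14:00–15:30.
Chen ∩ Dana ∩ Yolanda ∩ Vera: 09:15–09:30, 10:00–10:15, 14:00–14:15, 14:45–15:30.
Total common minutes: 15 + 15 + 15 + 45 = 90.

90 minutes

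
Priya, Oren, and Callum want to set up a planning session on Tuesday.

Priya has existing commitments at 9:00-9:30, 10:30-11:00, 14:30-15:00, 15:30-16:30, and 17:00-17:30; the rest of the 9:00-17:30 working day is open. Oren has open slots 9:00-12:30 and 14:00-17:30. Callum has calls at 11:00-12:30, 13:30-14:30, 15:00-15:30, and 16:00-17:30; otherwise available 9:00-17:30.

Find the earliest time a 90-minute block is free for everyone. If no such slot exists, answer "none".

none

Priya free within 09:00–17:30: 09:30–10:30, 11:00–14:30, 15:00–15:30, 16:30–17:00.
Callum free within 09:00–17:30: 09:00–11:00, 12:30–13:30, 14:30–15:00, 15:30–16:00.
Priya ∩ Oren: 09:30–10:30, 11:00–12:30, 14:00–14:30, 15:00–15:30, 16:30–17:00.
Priya ∩ Oren ∩ Callum: 09:30–10:30.
Windows ≥ 90 min: (none).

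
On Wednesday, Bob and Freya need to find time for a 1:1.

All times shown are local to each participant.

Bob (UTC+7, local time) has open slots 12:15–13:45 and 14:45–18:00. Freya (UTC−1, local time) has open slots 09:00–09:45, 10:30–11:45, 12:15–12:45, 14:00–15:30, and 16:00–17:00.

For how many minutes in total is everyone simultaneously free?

Bob → UTC: 05:15–06:45, 07:45–11:00.
Freya → UTC: 10:00–10:45, 11:30–12:45, 13:15–13:45, 15:00–16:30, 17:00–18:00.
Bob ∩ Freya: 10:00–10:45.
Total common minutes: 45.

45 minutes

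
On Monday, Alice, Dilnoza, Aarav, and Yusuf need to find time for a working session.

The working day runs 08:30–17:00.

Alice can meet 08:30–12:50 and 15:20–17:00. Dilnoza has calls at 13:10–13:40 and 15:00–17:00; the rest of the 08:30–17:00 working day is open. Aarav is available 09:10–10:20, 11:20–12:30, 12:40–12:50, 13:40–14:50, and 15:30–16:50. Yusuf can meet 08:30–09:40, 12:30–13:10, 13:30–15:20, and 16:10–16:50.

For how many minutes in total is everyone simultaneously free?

40 minutes

Dilnoza free within 08:30–17:00: 08:30–13:10, 13:40–15:00.
Alice ∩ Dilnoza: 08:30–12:50.
Alice ∩ Dilnoza ∩ Aarav: 09:10–10:20, 11:20–12:30, 12:40–12:50.
Alice ∩ Dilnoza ∩ Aarav ∩ Yusuf: 09:10–09:40, 12:40–12:50.
Total common minutes: 30 + 10 = 40.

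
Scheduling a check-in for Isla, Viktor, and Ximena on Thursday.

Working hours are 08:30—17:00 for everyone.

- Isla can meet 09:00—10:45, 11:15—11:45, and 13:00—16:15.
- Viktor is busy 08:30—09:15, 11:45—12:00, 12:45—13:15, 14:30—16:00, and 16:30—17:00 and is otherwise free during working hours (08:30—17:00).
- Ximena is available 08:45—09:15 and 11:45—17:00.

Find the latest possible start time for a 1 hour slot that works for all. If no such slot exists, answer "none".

Viktor free within 08:30–17:00: 09:15–11:45, 12:00–12:45, 13:15–14:30, 16:00–16:30.
Isla ∩ Viktor: 09:15–10:45, 11:15–11:45, 13:15–14:30, 16:00–16:15.
Isla ∩ Viktor ∩ Ximena: 13:15–14:30, 16:00–16:15.
Windows ≥ 60 min: 13:15–14:30.
Latest start in the last window 13:15–14:30 is 14:30 − 60 min = 13:30.

13:30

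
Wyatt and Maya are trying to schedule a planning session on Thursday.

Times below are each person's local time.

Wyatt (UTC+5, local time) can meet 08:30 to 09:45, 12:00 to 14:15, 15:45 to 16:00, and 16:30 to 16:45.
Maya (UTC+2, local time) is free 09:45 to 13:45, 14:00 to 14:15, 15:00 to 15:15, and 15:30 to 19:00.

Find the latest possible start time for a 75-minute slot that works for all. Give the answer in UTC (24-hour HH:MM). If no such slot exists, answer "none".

08:00

Wyatt → UTC: 03:30–04:45, 07:00–09:15, 10:45–11:00, 11:30–11:45.
Maya → UTC: 07:45–11:45, 12:00–12:15, 13:00–13:15, 13:30–17:00.
Wyatt ∩ Maya: 07:45–09:15, 10:45–11:00, 11:30–11:45.
Windows ≥ 75 min: 07:45–09:15.
Latest start in the last window 07:45–09:15 is 09:15 − 75 min = 08:00.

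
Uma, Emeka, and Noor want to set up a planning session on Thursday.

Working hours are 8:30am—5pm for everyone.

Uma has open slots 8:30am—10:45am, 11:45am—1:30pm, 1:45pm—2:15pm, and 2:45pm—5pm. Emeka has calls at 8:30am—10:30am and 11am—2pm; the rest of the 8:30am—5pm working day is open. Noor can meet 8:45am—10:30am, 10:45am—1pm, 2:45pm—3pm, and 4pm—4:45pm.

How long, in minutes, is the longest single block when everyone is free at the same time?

45 minutes

Emeka free within 08:30–17:00: 10:30–11:00, 14:00–17:00.
Uma ∩ Emeka: 10:30–10:45, 14:00–14:15, 14:45–17:00.
Uma ∩ Emeka ∩ Noor: 14:45–15:00, 16:00–16:45.
Common window lengths: 15, 45 min; longest is 45.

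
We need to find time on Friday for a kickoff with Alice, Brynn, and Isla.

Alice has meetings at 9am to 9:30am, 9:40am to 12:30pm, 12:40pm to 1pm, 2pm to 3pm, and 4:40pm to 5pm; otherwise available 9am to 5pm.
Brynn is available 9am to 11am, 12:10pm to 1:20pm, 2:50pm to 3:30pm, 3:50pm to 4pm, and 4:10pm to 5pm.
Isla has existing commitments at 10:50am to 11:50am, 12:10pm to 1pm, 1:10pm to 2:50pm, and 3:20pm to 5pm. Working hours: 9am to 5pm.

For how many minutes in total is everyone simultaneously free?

40 minutes

Alice free within 09:00–17:00: 09:30–09:40, 12:30–12:40, 13:00–14:00, 15:00–16:40.
Isla free within 09:00–17:00: 09:00–10:50, 11:50–12:10, 13:00–13:10, 14:50–15:20.
Alice ∩ Brynn: 09:30–09:40, 12:30–12:40, 13:00–13:20, 15:00–15:30, 15:50–16:00, 16:10–16:40.
Alice ∩ Brynn ∩ Isla: 09:30–09:40, 13:00–13:10, 15:00–15:20.
Total common minutes: 10 + 10 + 20 = 40.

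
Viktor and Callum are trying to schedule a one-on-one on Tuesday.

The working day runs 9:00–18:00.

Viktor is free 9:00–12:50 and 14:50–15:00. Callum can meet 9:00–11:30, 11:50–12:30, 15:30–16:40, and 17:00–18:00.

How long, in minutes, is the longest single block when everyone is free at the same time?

Viktor ∩ Callum: 09:00–11:30, 11:50–12:30.
Common window lengths: 150, 40 min; longest is 150.

150 minutes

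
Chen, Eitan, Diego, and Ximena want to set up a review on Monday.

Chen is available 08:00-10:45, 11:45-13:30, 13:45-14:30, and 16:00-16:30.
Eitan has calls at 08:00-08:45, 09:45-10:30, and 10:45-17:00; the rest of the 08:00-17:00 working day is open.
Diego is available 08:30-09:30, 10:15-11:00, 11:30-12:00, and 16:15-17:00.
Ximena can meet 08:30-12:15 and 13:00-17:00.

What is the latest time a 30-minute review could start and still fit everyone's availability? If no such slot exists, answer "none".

Eitan free within 08:00–17:00: 08:45–09:45, 10:30–10:45.
Chen ∩ Eitan: 08:45–09:45, 10:30–10:45.
Chen ∩ Eitan ∩ Diego: 08:45–09:30, 10:30–10:45.
Chen ∩ Eitan ∩ Diego ∩ Ximena: 08:45–09:30, 10:30–10:45.
Windows ≥ 30 min: 08:45–09:30.
Latest start in the last window 08:45–09:30 is 09:30 − 30 min = 09:00.

09:00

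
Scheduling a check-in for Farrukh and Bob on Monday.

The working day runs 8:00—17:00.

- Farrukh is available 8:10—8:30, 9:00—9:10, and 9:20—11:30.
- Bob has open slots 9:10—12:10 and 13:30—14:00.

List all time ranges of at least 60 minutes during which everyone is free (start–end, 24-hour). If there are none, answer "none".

09:20–11:30

Farrukh ∩ Bob: 09:20–11:30.
Windows ≥ 60 min: 09:20–11:30.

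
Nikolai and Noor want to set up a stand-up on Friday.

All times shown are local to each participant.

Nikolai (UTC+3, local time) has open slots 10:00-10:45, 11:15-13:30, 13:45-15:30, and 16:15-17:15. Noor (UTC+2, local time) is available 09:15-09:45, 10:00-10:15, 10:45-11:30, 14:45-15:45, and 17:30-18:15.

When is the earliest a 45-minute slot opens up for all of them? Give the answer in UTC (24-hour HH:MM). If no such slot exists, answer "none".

08:45

Nikolai → UTC: 07:00–07:45, 08:15–10:30, 10:45–12:30, 13:15–14:15.
Noor → UTC: 07:15–07:45, 08:00–08:15, 08:45–09:30, 12:45–13:45, 15:30–16:15.
Nikolai ∩ Noor: 07:15–07:45, 08:45–09:30, 13:15–13:45.
Windows ≥ 45 min: 08:45–09:30.
Earliest such window starts at 08:45.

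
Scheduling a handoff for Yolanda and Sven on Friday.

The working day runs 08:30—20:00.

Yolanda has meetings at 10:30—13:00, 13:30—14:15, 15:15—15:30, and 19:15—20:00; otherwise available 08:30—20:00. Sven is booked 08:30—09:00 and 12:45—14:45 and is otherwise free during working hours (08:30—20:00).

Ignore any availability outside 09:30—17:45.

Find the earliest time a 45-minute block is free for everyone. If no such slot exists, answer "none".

09:30

Yolanda free within 08:30–20:00: 08:30–10:30, 13:00–13:30, 14:15–15:15, 15:30–19:15.
Sven free within 08:30–20:00: 09:00–12:45, 14:45–20:00.
Yolanda ∩ Sven: 09:00–10:30, 14:45–15:15, 15:30–19:15.
Restricted to 09:30–17:45: 09:30–10:30, 14:45–15:15, 15:30–17:45.
Windows ≥ 45 min: 09:30–10:30, 15:30–17:45.
Earliest such window starts at 09:30.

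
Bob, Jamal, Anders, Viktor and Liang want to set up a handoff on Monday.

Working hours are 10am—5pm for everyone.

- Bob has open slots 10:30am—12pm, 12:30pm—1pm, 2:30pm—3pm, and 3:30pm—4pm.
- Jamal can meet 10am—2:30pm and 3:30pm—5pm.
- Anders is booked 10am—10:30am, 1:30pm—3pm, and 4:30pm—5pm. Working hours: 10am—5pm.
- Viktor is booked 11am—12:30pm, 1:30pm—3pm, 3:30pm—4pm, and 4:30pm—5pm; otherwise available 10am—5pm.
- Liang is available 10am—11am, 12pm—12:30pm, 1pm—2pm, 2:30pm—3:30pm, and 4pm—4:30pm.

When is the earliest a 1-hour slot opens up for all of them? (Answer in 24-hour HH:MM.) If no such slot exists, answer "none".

Anders free within 10:00–17:00: 10:30–13:30, 15:00–16:30.
Viktor free within 10:00–17:00: 10:00–11:00, 12:30–13:30, 15:00–15:30, 16:00–16:30.
Bob ∩ Jamal: 10:30–12:00, 12:30–13:00, 15:30–16:00.
Bob ∩ Jamal ∩ Anders: 10:30–12:00, 12:30–13:00, 15:30–16:00.
Bob ∩ Jamal ∩ Anders ∩ Viktor: 10:30–11:00, 12:30–13:00.
Bob ∩ Jamal ∩ Anders ∩ Viktor ∩ Liang: 10:30–11:00.
Windows ≥ 60 min: (none).

none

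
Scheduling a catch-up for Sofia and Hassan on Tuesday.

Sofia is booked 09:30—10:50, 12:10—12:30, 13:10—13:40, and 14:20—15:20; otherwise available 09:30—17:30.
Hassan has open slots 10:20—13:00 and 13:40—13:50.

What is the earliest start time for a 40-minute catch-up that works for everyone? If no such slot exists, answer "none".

Sofia free within 09:30–17:30: 10:50–12:10, 12:30–13:10, 13:40–14:20, 15:20–17:30.
Sofia ∩ Hassan: 10:50–12:10, 12:30–13:00, 13:40–13:50.
Windows ≥ 40 min: 10:50–12:10.
Earliest such window starts at 10:50.

10:50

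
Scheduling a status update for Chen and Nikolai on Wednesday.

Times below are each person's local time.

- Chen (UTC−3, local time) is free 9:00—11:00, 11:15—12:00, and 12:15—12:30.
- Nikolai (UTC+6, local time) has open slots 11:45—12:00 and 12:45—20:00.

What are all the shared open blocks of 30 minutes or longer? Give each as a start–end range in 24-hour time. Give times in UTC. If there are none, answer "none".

12:00–14:00

Chen → UTC: 12:00–14:00, 14:15–15:00, 15:15–15:30.
Nikolai → UTC: 05:45–06:00, 06:45–14:00.
Chen ∩ Nikolai: 12:00–14:00.
Windows ≥ 30 min: 12:00–14:00.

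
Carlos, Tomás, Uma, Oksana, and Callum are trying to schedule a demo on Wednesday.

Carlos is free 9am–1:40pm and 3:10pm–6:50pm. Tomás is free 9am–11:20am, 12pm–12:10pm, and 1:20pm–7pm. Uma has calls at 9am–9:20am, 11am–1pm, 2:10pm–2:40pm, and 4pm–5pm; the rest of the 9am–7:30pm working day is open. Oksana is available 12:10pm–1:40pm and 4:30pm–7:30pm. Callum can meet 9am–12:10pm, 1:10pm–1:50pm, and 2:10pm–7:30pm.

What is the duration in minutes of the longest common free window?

110 minutes

Uma free within 09:00–19:30: 09:20–11:00, 13:00–14:10, 14:40–16:00, 17:00–19:30.
Carlos ∩ Tomás: 09:00–11:20, 12:00–12:10, 13:20–13:40, 15:10–18:50.
Carlos ∩ Tomás ∩ Uma: 09:20–11:00, 13:20–13:40, 15:10–16:00, 17:00–18:50.
Carlos ∩ Tomás ∩ Uma ∩ Oksana: 13:20–13:40, 17:00–18:50.
Carlos ∩ Tomás ∩ Uma ∩ Oksana ∩ Callum: 13:20–13:40, 17:00–18:50.
Common window lengths: 20, 110 min; longest is 110.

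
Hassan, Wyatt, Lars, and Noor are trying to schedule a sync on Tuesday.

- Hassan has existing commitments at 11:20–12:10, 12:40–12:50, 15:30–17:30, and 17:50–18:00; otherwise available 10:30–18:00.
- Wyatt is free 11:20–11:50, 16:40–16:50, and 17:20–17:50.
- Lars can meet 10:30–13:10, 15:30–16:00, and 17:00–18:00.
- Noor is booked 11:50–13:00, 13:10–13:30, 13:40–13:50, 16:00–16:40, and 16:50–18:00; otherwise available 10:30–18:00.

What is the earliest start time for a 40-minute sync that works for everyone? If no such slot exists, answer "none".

Hassan free within 10:30–18:00: 10:30–11:20, 12:10–12:40, 12:50–15:30, 17:30–17:50.
Noor free within 10:30–18:00: 10:30–11:50, 13:00–13:10, 13:30–13:40, 13:50–16:00, 16:40–16:50.
Hassan ∩ Wyatt: 17:30–17:50.
Hassan ∩ Wyatt ∩ Lars: 17:30–17:50.
Hassan ∩ Wyatt ∩ Lars ∩ Noor: (none).
Windows ≥ 40 min: (none).

none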